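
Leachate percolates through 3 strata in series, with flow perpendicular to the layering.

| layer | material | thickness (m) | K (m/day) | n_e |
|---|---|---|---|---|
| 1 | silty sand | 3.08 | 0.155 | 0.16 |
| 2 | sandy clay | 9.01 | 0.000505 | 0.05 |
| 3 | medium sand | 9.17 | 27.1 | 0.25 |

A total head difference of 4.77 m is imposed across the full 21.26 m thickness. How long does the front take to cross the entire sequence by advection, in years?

33.2

With flow normal to the layers, continuity requires the same specific discharge q through every layer.
Σ(b_i/K_i) = 3.08/0.155 + 9.01/0.000505 + 9.17/27.1 = 17862 d.
q = Δh / Σ(b_i/K_i) = 4.77 / 17862 = 0.0002671 m/day.
In each layer the seepage velocity is v_i = q/n_i, so the layer transit time is t_i = b_i·n_i / q:
  layer 1 (silty sand): t_1 = 3.08 × 0.16 / 0.0002671 = 1845 d
  layer 2 (sandy clay): t_2 = 9.01 × 0.05 / 0.0002671 = 1687 d
  layer 3 (medium sand): t_3 = 9.17 × 0.25 / 0.0002671 = 8585 d
Total t = Σ t_i = 12117 days = 33.17 years.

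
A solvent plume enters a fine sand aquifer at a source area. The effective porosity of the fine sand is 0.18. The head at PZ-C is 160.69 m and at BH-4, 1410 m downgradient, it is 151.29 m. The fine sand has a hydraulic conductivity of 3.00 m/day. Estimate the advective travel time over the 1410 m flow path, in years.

Hydraulic gradient i = (160.69 − 151.29) / 1410 = 9.4 / 1410 = 0.006667.
Darcy flux q = K · i = 3.000 × 0.006667 = 0.02000 m/day.
Seepage velocity v = q / n_e = 0.02000 / 0.18 = 0.1111 m/day.
Travel time t = L / v = 1410 / 0.1111 = 12690 days = 34.74 years.

34.7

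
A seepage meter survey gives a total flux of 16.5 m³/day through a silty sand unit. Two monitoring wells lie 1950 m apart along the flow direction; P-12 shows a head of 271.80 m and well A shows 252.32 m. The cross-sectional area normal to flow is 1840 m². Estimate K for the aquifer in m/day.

Hydraulic gradient i = (271.80 − 252.32) / 1950 = 19.48 / 1950 = 0.009990.
From Q = K·A·i, K = Q / (A·i) = 16.5 / (1840 × 0.009990) = 0.8977 m/day.

0.898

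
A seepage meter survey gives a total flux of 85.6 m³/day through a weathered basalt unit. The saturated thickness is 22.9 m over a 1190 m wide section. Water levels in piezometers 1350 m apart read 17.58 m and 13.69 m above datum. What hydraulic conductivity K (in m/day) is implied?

1.09

Cross-sectional area A = 1190 × 22.9 = 27251 m².
Hydraulic gradient i = (17.58 − 13.69) / 1350 = 3.89 / 1350 = 0.002881.
From Q = K·A·i, K = Q / (A·i) = 85.6 / (27251 × 0.002881) = 1.090 m/day.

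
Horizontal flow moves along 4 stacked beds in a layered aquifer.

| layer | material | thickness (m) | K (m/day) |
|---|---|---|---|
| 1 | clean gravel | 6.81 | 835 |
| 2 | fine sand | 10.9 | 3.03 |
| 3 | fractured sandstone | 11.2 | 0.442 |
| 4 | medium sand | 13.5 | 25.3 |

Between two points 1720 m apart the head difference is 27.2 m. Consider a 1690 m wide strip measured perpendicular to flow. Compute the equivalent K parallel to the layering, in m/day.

Flow is parallel to layering, so each bed carries its own Darcy discharge and the transmissivities add.
Σ(K_i·b_i) = 835×6.81 + 3.03×10.9 + 0.442×11.2 + 25.3×13.5 = 6066 m²/day.
Total thickness b = 42.41 m, so K_eq = Σ(K_i·b_i)/b = 143.0 m/day.

143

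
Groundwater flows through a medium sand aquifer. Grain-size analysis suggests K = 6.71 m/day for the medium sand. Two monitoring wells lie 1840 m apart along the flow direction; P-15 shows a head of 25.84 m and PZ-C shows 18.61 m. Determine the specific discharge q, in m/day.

Hydraulic gradient i = (25.84 − 18.61) / 1840 = 7.23 / 1840 = 0.003929.
Specific discharge q = K · i = 6.710 × 0.003929 = 0.02637 m/day.

0.0264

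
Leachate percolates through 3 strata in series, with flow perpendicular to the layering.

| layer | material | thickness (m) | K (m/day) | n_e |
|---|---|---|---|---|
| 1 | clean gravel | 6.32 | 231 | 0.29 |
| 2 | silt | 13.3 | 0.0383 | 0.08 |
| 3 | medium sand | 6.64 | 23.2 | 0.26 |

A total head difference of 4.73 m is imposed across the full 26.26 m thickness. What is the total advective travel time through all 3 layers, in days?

With flow normal to the layers, continuity requires the same specific discharge q through every layer.
Σ(b_i/K_i) = 6.32/231 + 13.3/0.0383 + 6.64/23.2 = 347.6 d.
q = Δh / Σ(b_i/K_i) = 4.73 / 347.6 = 0.01361 m/day.
In each layer the seepage velocity is v_i = q/n_i, so the layer transit time is t_i = b_i·n_i / q:
  layer 1 (clean gravel): t_1 = 6.32 × 0.29 / 0.01361 = 134.7 d
  layer 2 (silt): t_2 = 13.3 × 0.08 / 0.01361 = 78.19 d
  layer 3 (medium sand): t_3 = 6.64 × 0.26 / 0.01361 = 126.9 d
Total t = Σ t_i = 339.7 days.

340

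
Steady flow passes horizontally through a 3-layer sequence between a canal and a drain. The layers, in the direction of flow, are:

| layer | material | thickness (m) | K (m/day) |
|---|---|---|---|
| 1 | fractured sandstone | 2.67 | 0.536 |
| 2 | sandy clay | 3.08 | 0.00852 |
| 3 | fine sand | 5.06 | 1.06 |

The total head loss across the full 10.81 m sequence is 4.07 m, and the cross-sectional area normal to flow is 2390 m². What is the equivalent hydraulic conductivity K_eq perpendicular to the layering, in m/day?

Flow is perpendicular to layering, so the layers act in series and the equivalent K is the thickness-weighted harmonic mean.
Total thickness L = 2.67 + 3.08 + 5.06 = 10.81 m.
Σ(b_i/K_i) = 2.67/0.536 + 3.08/0.00852 + 5.06/1.06 = 371.3 d.
K_eq = L / Σ(b_i/K_i) = 10.81 / 371.3 = 0.02912 m/day.

0.0291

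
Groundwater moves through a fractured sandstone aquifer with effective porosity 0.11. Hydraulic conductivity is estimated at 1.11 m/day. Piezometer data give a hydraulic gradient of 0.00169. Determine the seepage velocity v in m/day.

0.0171

Hydraulic gradient i = 0.00169.
Darcy flux q = K · i = 1.110 × 0.001690 = 0.001876 m/day.
Seepage velocity v = q / n_e = 0.001876 / 0.11 = 0.01705 m/day.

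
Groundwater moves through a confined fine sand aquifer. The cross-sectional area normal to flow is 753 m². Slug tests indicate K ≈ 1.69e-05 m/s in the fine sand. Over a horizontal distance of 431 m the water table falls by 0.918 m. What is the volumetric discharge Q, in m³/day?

Convert K: 1.69e-05 m/s × 86400 = 1.460 m/day.
Hydraulic gradient i = Δh / L = 0.918 / 431 = 0.002130.
Darcy's law: Q = K · A · i = 1.460 × 753.0 × 0.002130 = 2.342 m³/day.

2.34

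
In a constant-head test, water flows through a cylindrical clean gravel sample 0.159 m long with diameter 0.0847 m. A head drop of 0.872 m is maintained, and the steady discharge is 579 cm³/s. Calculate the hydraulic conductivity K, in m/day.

Cross-sectional area A = π·(d/2)² = π × (0.0847/2)² = 0.005635 m².
Convert discharge: 579 cm³/s = 0.0005790 m³/s.
Darcy's law rearranged: K = Q·L / (A·Δh) = 0.0005790 × 0.159 / (0.005635 × 0.872) = 0.01874 m/s = 1619 m/day.

1620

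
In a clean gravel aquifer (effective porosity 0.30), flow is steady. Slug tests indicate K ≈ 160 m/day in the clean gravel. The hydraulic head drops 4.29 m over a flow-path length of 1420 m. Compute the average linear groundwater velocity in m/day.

Hydraulic gradient i = Δh / L = 4.29 / 1420 = 0.003021.
Darcy flux q = K · i = 160.0 × 0.003021 = 0.4834 m/day.
Seepage velocity v = q / n_e = 0.4834 / 0.30 = 1.611 m/day.

1.61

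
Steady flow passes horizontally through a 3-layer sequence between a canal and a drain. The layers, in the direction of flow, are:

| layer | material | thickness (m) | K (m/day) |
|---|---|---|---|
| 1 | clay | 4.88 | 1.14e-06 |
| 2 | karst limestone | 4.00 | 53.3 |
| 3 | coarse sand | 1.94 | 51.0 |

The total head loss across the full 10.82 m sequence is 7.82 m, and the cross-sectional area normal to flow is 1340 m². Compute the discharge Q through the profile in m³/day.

0.00245

Flow is perpendicular to layering, so the layers act in series and the equivalent K is the thickness-weighted harmonic mean.
Total thickness L = 4.88 + 4.00 + 1.94 = 10.82 m.
Σ(b_i/K_i) = 4.88/1.14e-06 + 4.00/53.3 + 1.94/51.0 = 4.281e+06 d.
K_eq = L / Σ(b_i/K_i) = 10.82 / 4.281e+06 = 2.528e-06 m/day.
Q = K_eq · A · (Δh/L) = 2.528e-06 × 1340 × (7.82/10.82) = 0.002448 m³/day.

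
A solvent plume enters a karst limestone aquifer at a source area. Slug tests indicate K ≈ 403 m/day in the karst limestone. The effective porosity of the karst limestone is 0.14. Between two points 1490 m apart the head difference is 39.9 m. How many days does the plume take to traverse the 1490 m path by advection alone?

Hydraulic gradient i = Δh / L = 39.9 / 1490 = 0.02678.
Darcy flux q = K · i = 403.0 × 0.02678 = 10.79 m/day.
Seepage velocity v = q / n_e = 10.79 / 0.14 = 77.08 m/day.
Travel time t = L / v = 1490 / 77.08 = 19.33 days.

19.3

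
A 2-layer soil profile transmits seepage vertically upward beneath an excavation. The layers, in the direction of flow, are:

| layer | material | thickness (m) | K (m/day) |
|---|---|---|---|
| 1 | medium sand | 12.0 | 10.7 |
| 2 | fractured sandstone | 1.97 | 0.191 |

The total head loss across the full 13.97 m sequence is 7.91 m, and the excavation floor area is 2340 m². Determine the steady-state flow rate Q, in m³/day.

1620

Flow is perpendicular to layering, so the layers act in series and the equivalent K is the thickness-weighted harmonic mean.
Total thickness L = 12.0 + 1.97 = 13.97 m.
Σ(b_i/K_i) = 12.0/10.7 + 1.97/0.191 = 11.44 d.
K_eq = L / Σ(b_i/K_i) = 13.97 / 11.44 = 1.222 m/day.
Q = K_eq · A · (Δh/L) = 1.222 × 2340 × (7.91/13.97) = 1619 m³/day.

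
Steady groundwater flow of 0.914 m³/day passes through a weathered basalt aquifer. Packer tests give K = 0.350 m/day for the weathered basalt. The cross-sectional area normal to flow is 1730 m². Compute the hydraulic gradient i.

0.00151

From Q = K·A·i, i = Q / (K·A) = 0.914 / (0.3500 × 1730) = 0.001509.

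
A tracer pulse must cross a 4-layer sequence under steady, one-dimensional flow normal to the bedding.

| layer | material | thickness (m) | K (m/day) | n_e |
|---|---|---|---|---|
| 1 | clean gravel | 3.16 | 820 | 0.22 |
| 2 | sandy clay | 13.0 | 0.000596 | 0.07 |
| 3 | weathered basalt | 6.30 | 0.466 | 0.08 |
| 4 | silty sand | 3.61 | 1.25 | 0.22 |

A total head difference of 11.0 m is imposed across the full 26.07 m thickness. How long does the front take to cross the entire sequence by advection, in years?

15.8

With flow normal to the layers, continuity requires the same specific discharge q through every layer.
Σ(b_i/K_i) = 3.16/820 + 13.0/0.000596 + 6.30/0.466 + 3.61/1.25 = 21828 d.
q = Δh / Σ(b_i/K_i) = 11.0 / 21828 = 0.0005039 m/day.
In each layer the seepage velocity is v_i = q/n_i, so the layer transit time is t_i = b_i·n_i / q:
  layer 1 (clean gravel): t_1 = 3.16 × 0.22 / 0.0005039 = 1380 d
  layer 2 (sandy clay): t_2 = 13.0 × 0.07 / 0.0005039 = 1806 d
  layer 3 (weathered basalt): t_3 = 6.30 × 0.08 / 0.0005039 = 1000 d
  layer 4 (silty sand): t_4 = 3.61 × 0.22 / 0.0005039 = 1576 d
Total t = Σ t_i = 5762 days = 15.77 years.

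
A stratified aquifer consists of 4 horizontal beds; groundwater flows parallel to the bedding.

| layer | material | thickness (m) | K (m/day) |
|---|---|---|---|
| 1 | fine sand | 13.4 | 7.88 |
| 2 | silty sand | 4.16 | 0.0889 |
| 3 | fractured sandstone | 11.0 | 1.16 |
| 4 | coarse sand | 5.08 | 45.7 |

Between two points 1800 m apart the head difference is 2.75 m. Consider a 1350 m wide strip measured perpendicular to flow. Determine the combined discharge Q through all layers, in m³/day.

724

Flow is parallel to layering, so each bed carries its own Darcy discharge and the transmissivities add.
Σ(K_i·b_i) = 7.88×13.4 + 0.0889×4.16 + 1.16×11.0 + 45.7×5.08 = 350.9 m²/day.
Hydraulic gradient i = Δh / L = 2.75 / 1800 = 0.001528.
Q = Σ(K_i·b_i) · W · i = 350.9 × 1350 × 0.001528 = 723.7 m³/day.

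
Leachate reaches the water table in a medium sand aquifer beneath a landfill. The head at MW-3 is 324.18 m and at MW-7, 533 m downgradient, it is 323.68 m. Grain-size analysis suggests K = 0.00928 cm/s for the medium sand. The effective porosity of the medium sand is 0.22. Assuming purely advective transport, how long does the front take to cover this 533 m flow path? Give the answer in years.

42.7

Convert K: 0.00928 cm/s × 864 = 8.018 m/day.
Hydraulic gradient i = (324.18 − 323.68) / 533 = 0.5 / 533 = 0.0009381.
Darcy flux q = K · i = 8.018 × 0.0009381 = 0.007522 m/day.
Seepage velocity v = q / n_e = 0.007522 / 0.22 = 0.03419 m/day.
Travel time t = L / v = 533 / 0.03419 = 15590 days = 42.68 years.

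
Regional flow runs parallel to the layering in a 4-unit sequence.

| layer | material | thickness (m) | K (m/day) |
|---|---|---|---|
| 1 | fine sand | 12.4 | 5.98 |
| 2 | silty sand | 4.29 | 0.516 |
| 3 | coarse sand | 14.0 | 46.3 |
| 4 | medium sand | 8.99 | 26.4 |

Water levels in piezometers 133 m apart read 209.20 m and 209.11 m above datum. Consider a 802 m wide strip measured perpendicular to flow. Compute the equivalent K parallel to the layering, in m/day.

Flow is parallel to layering, so each bed carries its own Darcy discharge and the transmissivities add.
Σ(K_i·b_i) = 5.98×12.4 + 0.516×4.29 + 46.3×14.0 + 26.4×8.99 = 961.9 m²/day.
Total thickness b = 39.68 m, so K_eq = Σ(K_i·b_i)/b = 24.24 m/day.

24.2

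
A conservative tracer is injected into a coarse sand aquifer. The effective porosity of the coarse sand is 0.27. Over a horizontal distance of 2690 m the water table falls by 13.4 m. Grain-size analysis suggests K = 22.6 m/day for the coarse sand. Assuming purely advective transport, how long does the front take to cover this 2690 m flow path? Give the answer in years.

Hydraulic gradient i = Δh / L = 13.4 / 2690 = 0.004981.
Darcy flux q = K · i = 22.60 × 0.004981 = 0.1126 m/day.
Seepage velocity v = q / n_e = 0.1126 / 0.27 = 0.4170 m/day.
Travel time t = L / v = 2690 / 0.4170 = 6451 days = 17.66 years.

17.7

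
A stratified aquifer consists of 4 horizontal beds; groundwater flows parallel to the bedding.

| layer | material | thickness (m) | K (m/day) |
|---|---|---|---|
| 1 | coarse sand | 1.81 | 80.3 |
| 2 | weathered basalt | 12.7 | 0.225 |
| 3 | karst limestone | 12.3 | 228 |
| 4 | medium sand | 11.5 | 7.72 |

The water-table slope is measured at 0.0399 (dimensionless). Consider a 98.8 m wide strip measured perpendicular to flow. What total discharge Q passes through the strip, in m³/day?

12000

Flow is parallel to layering, so each bed carries its own Darcy discharge and the transmissivities add.
Σ(K_i·b_i) = 80.3×1.81 + 0.225×12.7 + 228×12.3 + 7.72×11.5 = 3041 m²/day.
Hydraulic gradient i = 0.0399.
Q = Σ(K_i·b_i) · W · i = 3041 × 98.8 × 0.03990 = 11989 m³/day.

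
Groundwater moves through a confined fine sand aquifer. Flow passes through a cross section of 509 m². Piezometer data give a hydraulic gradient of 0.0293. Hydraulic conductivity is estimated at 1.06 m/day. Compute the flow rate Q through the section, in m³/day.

Hydraulic gradient i = 0.0293.
Darcy's law: Q = K · A · i = 1.060 × 509.0 × 0.02930 = 15.81 m³/day.

15.8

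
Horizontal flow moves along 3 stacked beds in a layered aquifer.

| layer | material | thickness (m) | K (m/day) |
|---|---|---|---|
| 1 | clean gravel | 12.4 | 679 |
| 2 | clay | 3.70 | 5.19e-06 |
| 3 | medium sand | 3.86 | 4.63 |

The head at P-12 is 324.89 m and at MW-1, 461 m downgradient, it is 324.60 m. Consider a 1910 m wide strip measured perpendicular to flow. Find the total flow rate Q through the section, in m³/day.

10100

Flow is parallel to layering, so each bed carries its own Darcy discharge and the transmissivities add.
Σ(K_i·b_i) = 679×12.4 + 5.19e-06×3.70 + 4.63×3.86 = 8437 m²/day.
Hydraulic gradient i = (324.89 − 324.60) / 461 = 0.29 / 461 = 0.0006291.
Q = Σ(K_i·b_i) · W · i = 8437 × 1910 × 0.0006291 = 10138 m³/day.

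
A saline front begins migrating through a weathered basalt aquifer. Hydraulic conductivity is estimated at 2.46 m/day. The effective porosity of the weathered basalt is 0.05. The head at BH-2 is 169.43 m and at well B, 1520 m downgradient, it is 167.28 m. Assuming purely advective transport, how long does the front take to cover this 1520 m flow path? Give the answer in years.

59.8

Hydraulic gradient i = (169.43 − 167.28) / 1520 = 2.15 / 1520 = 0.001414.
Darcy flux q = K · i = 2.460 × 0.001414 = 0.003480 m/day.
Seepage velocity v = q / n_e = 0.003480 / 0.05 = 0.06959 m/day.
Travel time t = L / v = 1520 / 0.06959 = 21842 days = 59.80 years.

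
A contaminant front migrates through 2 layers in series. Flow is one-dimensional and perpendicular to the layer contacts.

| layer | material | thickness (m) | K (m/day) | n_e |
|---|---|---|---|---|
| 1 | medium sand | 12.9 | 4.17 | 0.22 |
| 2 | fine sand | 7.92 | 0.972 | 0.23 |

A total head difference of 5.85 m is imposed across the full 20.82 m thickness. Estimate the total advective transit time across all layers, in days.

8.95

With flow normal to the layers, continuity requires the same specific discharge q through every layer.
Σ(b_i/K_i) = 12.9/4.17 + 7.92/0.972 = 11.24 d.
q = Δh / Σ(b_i/K_i) = 5.85 / 11.24 = 0.5204 m/day.
In each layer the seepage velocity is v_i = q/n_i, so the layer transit time is t_i = b_i·n_i / q:
  layer 1 (medium sand): t_1 = 12.9 × 0.22 / 0.5204 = 5.454 d
  layer 2 (fine sand): t_2 = 7.92 × 0.23 / 0.5204 = 3.500 d
Total t = Σ t_i = 8.954 days.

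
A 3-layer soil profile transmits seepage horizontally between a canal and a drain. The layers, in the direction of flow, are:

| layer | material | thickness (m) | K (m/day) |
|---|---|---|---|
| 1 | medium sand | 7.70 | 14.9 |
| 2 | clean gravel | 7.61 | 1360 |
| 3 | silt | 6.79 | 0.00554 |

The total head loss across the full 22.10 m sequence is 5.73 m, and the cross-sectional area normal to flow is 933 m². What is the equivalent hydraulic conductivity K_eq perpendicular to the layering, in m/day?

Flow is perpendicular to layering, so the layers act in series and the equivalent K is the thickness-weighted harmonic mean.
Total thickness L = 7.70 + 7.61 + 6.79 = 22.10 m.
Σ(b_i/K_i) = 7.70/14.9 + 7.61/1360 + 6.79/0.00554 = 1226 d.
K_eq = L / Σ(b_i/K_i) = 22.10 / 1226 = 0.01802 m/day.

0.0180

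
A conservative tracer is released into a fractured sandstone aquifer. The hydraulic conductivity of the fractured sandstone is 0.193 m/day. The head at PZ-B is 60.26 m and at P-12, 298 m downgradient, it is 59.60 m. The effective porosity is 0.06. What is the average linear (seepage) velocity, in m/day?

Hydraulic gradient i = (60.26 − 59.60) / 298 = 0.66 / 298 = 0.002215.
Darcy flux q = K · i = 0.1930 × 0.002215 = 0.0004274 m/day.
Seepage velocity v = q / n_e = 0.0004274 / 0.06 = 0.007124 m/day.

0.00712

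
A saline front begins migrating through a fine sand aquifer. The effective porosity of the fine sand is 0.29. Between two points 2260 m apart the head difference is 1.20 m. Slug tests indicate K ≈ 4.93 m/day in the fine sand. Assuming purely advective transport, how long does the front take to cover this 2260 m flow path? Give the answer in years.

Hydraulic gradient i = Δh / L = 1.20 / 2260 = 0.0005310.
Darcy flux q = K · i = 4.930 × 0.0005310 = 0.002618 m/day.
Seepage velocity v = q / n_e = 0.002618 / 0.29 = 0.009027 m/day.
Travel time t = L / v = 2260 / 0.009027 = 2.504e+05 days = 685.5 years.

685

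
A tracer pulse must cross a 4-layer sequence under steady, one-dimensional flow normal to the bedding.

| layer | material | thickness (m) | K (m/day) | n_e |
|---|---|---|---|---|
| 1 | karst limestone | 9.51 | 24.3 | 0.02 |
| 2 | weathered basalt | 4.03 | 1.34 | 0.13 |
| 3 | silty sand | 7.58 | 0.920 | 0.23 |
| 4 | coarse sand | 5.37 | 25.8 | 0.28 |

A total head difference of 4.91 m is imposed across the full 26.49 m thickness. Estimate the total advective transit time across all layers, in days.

9.56

With flow normal to the layers, continuity requires the same specific discharge q through every layer.
Σ(b_i/K_i) = 9.51/24.3 + 4.03/1.34 + 7.58/0.920 + 5.37/25.8 = 11.85 d.
q = Δh / Σ(b_i/K_i) = 4.91 / 11.85 = 0.4145 m/day.
In each layer the seepage velocity is v_i = q/n_i, so the layer transit time is t_i = b_i·n_i / q:
  layer 1 (karst limestone): t_1 = 9.51 × 0.02 / 0.4145 = 0.4589 d
  layer 2 (weathered basalt): t_2 = 4.03 × 0.13 / 0.4145 = 1.264 d
  layer 3 (silty sand): t_3 = 7.58 × 0.23 / 0.4145 = 4.206 d
  layer 4 (coarse sand): t_4 = 5.37 × 0.28 / 0.4145 = 3.628 d
Total t = Σ t_i = 9.557 days.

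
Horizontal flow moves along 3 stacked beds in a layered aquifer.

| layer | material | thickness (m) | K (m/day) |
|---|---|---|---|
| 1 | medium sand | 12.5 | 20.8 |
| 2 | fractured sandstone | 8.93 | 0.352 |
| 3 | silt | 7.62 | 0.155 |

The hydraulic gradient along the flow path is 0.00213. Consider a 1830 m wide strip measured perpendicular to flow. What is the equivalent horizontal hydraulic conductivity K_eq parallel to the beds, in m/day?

9.10

Flow is parallel to layering, so each bed carries its own Darcy discharge and the transmissivities add.
Σ(K_i·b_i) = 20.8×12.5 + 0.352×8.93 + 0.155×7.62 = 264.3 m²/day.
Total thickness b = 29.05 m, so K_eq = Σ(K_i·b_i)/b = 9.099 m/day.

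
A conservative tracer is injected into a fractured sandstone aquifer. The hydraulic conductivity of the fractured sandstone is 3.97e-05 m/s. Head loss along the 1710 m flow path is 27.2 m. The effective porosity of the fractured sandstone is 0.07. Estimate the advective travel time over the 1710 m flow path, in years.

Convert K: 3.97e-05 m/s × 86400 = 3.430 m/day.
Hydraulic gradient i = Δh / L = 27.2 / 1710 = 0.01591.
Darcy flux q = K · i = 3.430 × 0.01591 = 0.05456 m/day.
Seepage velocity v = q / n_e = 0.05456 / 0.07 = 0.7794 m/day.
Travel time t = L / v = 1710 / 0.7794 = 2194 days = 6.007 years.

6.01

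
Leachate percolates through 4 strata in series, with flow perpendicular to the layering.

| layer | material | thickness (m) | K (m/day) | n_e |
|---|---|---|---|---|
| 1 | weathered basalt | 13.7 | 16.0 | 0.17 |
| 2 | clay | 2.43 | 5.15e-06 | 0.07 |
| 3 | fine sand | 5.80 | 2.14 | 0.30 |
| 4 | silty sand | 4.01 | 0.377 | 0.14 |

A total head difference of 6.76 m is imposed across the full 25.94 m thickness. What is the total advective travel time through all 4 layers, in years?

With flow normal to the layers, continuity requires the same specific discharge q through every layer.
Σ(b_i/K_i) = 13.7/16.0 + 2.43/5.15e-06 + 5.80/2.14 + 4.01/0.377 = 4.719e+05 d.
q = Δh / Σ(b_i/K_i) = 6.76 / 4.719e+05 = 1.433e-05 m/day.
In each layer the seepage velocity is v_i = q/n_i, so the layer transit time is t_i = b_i·n_i / q:
  layer 1 (weathered basalt): t_1 = 13.7 × 0.17 / 1.433e-05 = 1.626e+05 d
  layer 2 (clay): t_2 = 2.43 × 0.07 / 1.433e-05 = 11873 d
  layer 3 (fine sand): t_3 = 5.80 × 0.30 / 1.433e-05 = 1.215e+05 d
  layer 4 (silty sand): t_4 = 4.01 × 0.14 / 1.433e-05 = 39187 d
Total t = Σ t_i = 3.351e+05 days = 917.4 years.

917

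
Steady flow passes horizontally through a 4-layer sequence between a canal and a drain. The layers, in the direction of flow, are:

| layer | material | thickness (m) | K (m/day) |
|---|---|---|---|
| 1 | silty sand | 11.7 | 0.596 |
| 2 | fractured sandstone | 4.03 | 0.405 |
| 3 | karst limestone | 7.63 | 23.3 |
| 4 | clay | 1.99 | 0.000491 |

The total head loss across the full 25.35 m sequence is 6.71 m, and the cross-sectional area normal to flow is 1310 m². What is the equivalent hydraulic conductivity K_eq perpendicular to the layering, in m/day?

Flow is perpendicular to layering, so the layers act in series and the equivalent K is the thickness-weighted harmonic mean.
Total thickness L = 11.7 + 4.03 + 7.63 + 1.99 = 25.35 m.
Σ(b_i/K_i) = 11.7/0.596 + 4.03/0.405 + 7.63/23.3 + 1.99/0.000491 = 4083 d.
K_eq = L / Σ(b_i/K_i) = 25.35 / 4083 = 0.006209 m/day.

0.00621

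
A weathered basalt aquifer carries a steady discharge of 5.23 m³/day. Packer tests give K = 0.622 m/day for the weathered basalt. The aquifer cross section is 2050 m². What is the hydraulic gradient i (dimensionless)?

0.00410

From Q = K·A·i, i = Q / (K·A) = 5.23 / (0.6220 × 2050) = 0.004102.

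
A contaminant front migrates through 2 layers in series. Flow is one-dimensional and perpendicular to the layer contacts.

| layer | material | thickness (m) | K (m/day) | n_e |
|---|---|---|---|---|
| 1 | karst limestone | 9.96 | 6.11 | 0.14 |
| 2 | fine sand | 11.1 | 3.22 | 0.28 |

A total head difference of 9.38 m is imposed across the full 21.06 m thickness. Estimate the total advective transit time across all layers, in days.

2.44

With flow normal to the layers, continuity requires the same specific discharge q through every layer.
Σ(b_i/K_i) = 9.96/6.11 + 11.1/3.22 = 5.077 d.
q = Δh / Σ(b_i/K_i) = 9.38 / 5.077 = 1.847 m/day.
In each layer the seepage velocity is v_i = q/n_i, so the layer transit time is t_i = b_i·n_i / q:
  layer 1 (karst limestone): t_1 = 9.96 × 0.14 / 1.847 = 0.7548 d
  layer 2 (fine sand): t_2 = 11.1 × 0.28 / 1.847 = 1.682 d
Total t = Σ t_i = 2.437 days.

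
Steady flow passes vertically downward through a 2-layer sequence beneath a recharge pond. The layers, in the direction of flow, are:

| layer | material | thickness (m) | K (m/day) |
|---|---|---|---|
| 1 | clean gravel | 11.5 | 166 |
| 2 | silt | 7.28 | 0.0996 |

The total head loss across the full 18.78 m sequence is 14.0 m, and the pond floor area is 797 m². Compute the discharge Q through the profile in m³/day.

153

Flow is perpendicular to layering, so the layers act in series and the equivalent K is the thickness-weighted harmonic mean.
Total thickness L = 11.5 + 7.28 = 18.78 m.
Σ(b_i/K_i) = 11.5/166 + 7.28/0.0996 = 73.16 d.
K_eq = L / Σ(b_i/K_i) = 18.78 / 73.16 = 0.2567 m/day.
Q = K_eq · A · (Δh/L) = 0.2567 × 797 × (14.0/18.78) = 152.5 m³/day.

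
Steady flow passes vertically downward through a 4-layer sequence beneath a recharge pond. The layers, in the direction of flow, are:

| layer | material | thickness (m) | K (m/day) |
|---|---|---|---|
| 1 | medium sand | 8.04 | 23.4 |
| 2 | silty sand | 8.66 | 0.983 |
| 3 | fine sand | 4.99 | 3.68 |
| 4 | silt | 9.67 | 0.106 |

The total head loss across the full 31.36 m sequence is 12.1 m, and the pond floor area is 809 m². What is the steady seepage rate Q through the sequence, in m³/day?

96.2

Flow is perpendicular to layering, so the layers act in series and the equivalent K is the thickness-weighted harmonic mean.
Total thickness L = 8.04 + 8.66 + 4.99 + 9.67 = 31.36 m.
Σ(b_i/K_i) = 8.04/23.4 + 8.66/0.983 + 4.99/3.68 + 9.67/0.106 = 101.7 d.
K_eq = L / Σ(b_i/K_i) = 31.36 / 101.7 = 0.3082 m/day.
Q = K_eq · A · (Δh/L) = 0.3082 × 809 × (12.1/31.36) = 96.22 m³/day.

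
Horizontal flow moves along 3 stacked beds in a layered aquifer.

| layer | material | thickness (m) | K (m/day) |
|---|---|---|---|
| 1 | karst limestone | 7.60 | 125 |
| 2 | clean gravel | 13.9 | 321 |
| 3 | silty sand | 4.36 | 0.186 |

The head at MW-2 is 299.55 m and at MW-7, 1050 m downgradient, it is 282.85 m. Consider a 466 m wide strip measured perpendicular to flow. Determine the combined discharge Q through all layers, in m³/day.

Flow is parallel to layering, so each bed carries its own Darcy discharge and the transmissivities add.
Σ(K_i·b_i) = 125×7.60 + 321×13.9 + 0.186×4.36 = 5413 m²/day.
Hydraulic gradient i = (299.55 − 282.85) / 1050 = 16.7 / 1050 = 0.01590.
Q = Σ(K_i·b_i) · W · i = 5413 × 466 × 0.01590 = 40117 m³/day.

40100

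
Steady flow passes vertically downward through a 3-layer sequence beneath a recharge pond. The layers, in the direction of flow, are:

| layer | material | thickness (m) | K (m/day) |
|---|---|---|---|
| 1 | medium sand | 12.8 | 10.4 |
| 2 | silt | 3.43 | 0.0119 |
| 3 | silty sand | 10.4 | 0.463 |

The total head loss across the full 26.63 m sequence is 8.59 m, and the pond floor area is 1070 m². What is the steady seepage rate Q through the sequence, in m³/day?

Flow is perpendicular to layering, so the layers act in series and the equivalent K is the thickness-weighted harmonic mean.
Total thickness L = 12.8 + 3.43 + 10.4 = 26.63 m.
Σ(b_i/K_i) = 12.8/10.4 + 3.43/0.0119 + 10.4/0.463 = 311.9 d.
K_eq = L / Σ(b_i/K_i) = 26.63 / 311.9 = 0.08537 m/day.
Q = K_eq · A · (Δh/L) = 0.08537 × 1070 × (8.59/26.63) = 29.47 m³/day.

29.5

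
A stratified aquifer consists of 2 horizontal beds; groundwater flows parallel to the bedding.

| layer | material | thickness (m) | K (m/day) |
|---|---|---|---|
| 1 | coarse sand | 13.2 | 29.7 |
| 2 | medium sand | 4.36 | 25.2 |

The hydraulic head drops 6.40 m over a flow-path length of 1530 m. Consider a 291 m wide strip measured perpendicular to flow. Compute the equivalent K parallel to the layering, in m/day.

Flow is parallel to layering, so each bed carries its own Darcy discharge and the transmissivities add.
Σ(K_i·b_i) = 29.7×13.2 + 25.2×4.36 = 501.9 m²/day.
Total thickness b = 17.56 m, so K_eq = Σ(K_i·b_i)/b = 28.58 m/day.

28.6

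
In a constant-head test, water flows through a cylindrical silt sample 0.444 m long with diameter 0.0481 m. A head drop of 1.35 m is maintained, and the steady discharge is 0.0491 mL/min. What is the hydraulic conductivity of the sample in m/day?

Cross-sectional area A = π·(d/2)² = π × (0.0481/2)² = 0.001817 m².
Convert discharge: 0.0491 mL/min = 8.183e-10 m³/s.
Darcy's law rearranged: K = Q·L / (A·Δh) = 8.183e-10 × 0.444 / (0.001817 × 1.35) = 1.481e-07 m/s = 0.01280 m/day.

0.0128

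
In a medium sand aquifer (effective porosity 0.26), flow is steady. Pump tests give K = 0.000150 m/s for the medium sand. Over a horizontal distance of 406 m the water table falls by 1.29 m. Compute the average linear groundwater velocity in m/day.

Convert K: 0.000150 m/s × 86400 = 12.96 m/day.
Hydraulic gradient i = Δh / L = 1.29 / 406 = 0.003177.
Darcy flux q = K · i = 12.96 × 0.003177 = 0.04118 m/day.
Seepage velocity v = q / n_e = 0.04118 / 0.26 = 0.1584 m/day.

0.158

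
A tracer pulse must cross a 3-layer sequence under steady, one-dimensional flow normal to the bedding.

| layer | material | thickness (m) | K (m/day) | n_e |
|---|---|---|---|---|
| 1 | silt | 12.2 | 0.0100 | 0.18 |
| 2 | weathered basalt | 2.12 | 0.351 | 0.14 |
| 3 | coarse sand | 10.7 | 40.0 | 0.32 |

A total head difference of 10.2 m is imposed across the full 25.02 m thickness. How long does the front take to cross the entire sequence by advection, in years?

1.95

With flow normal to the layers, continuity requires the same specific discharge q through every layer.
Σ(b_i/K_i) = 12.2/0.0100 + 2.12/0.351 + 10.7/40.0 = 1226 d.
q = Δh / Σ(b_i/K_i) = 10.2 / 1226 = 0.008318 m/day.
In each layer the seepage velocity is v_i = q/n_i, so the layer transit time is t_i = b_i·n_i / q:
  layer 1 (silt): t_1 = 12.2 × 0.18 / 0.008318 = 264.0 d
  layer 2 (weathered basalt): t_2 = 2.12 × 0.14 / 0.008318 = 35.68 d
  layer 3 (coarse sand): t_3 = 10.7 × 0.32 / 0.008318 = 411.7 d
Total t = Σ t_i = 711.4 days = 1.948 years.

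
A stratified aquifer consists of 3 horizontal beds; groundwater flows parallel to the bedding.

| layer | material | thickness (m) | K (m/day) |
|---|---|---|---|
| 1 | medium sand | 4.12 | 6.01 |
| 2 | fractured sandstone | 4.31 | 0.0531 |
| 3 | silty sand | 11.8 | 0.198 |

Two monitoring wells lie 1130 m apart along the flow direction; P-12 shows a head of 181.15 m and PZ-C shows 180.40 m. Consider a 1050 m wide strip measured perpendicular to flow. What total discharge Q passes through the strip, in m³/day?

19.0

Flow is parallel to layering, so each bed carries its own Darcy discharge and the transmissivities add.
Σ(K_i·b_i) = 6.01×4.12 + 0.0531×4.31 + 0.198×11.8 = 27.33 m²/day.
Hydraulic gradient i = (181.15 − 180.40) / 1130 = 0.75 / 1130 = 0.0006637.
Q = Σ(K_i·b_i) · W · i = 27.33 × 1050 × 0.0006637 = 19.04 m³/day.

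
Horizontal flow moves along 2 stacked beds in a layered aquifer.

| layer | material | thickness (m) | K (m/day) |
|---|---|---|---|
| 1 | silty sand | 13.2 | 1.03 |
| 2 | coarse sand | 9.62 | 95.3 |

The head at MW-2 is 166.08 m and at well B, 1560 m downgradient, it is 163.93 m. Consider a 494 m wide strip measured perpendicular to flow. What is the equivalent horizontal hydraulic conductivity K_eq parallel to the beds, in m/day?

40.8

Flow is parallel to layering, so each bed carries its own Darcy discharge and the transmissivities add.
Σ(K_i·b_i) = 1.03×13.2 + 95.3×9.62 = 930.4 m²/day.
Total thickness b = 22.82 m, so K_eq = Σ(K_i·b_i)/b = 40.77 m/day.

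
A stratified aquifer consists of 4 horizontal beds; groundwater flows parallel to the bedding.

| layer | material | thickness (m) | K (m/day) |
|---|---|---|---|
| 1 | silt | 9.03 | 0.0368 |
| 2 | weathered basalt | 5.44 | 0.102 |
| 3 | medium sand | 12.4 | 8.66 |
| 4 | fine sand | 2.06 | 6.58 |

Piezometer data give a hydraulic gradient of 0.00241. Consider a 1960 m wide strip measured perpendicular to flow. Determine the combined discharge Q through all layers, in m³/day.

Flow is parallel to layering, so each bed carries its own Darcy discharge and the transmissivities add.
Σ(K_i·b_i) = 0.0368×9.03 + 0.102×5.44 + 8.66×12.4 + 6.58×2.06 = 121.8 m²/day.
Hydraulic gradient i = 0.00241.
Q = Σ(K_i·b_i) · W · i = 121.8 × 1960 × 0.002410 = 575.5 m³/day.

575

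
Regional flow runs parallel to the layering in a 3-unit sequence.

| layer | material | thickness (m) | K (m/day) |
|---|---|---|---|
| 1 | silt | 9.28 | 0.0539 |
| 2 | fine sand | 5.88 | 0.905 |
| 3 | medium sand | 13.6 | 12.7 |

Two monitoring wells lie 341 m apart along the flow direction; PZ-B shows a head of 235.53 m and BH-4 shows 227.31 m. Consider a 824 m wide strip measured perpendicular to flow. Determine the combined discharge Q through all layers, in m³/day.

Flow is parallel to layering, so each bed carries its own Darcy discharge and the transmissivities add.
Σ(K_i·b_i) = 0.0539×9.28 + 0.905×5.88 + 12.7×13.6 = 178.5 m²/day.
Hydraulic gradient i = (235.53 − 227.31) / 341 = 8.22 / 341 = 0.02411.
Q = Σ(K_i·b_i) · W · i = 178.5 × 824 × 0.02411 = 3546 m³/day.

3550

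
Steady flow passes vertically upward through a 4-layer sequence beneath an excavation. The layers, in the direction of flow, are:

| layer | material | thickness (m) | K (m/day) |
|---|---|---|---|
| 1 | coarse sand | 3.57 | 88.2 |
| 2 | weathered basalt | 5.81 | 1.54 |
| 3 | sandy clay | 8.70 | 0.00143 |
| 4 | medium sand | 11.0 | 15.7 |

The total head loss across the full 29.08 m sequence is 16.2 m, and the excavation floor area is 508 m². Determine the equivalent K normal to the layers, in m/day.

0.00478

Flow is perpendicular to layering, so the layers act in series and the equivalent K is the thickness-weighted harmonic mean.
Total thickness L = 3.57 + 5.81 + 8.70 + 11.0 = 29.08 m.
Σ(b_i/K_i) = 3.57/88.2 + 5.81/1.54 + 8.70/0.00143 + 11.0/15.7 = 6088 d.
K_eq = L / Σ(b_i/K_i) = 29.08 / 6088 = 0.004776 m/day.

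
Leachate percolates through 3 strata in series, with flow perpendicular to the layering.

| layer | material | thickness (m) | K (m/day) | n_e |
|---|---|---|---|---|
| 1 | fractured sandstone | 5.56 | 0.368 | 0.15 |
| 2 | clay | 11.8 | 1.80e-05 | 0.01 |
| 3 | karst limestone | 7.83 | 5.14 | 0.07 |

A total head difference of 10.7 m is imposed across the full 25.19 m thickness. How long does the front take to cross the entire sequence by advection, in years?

252

With flow normal to the layers, continuity requires the same specific discharge q through every layer.
Σ(b_i/K_i) = 5.56/0.368 + 11.8/1.80e-05 + 7.83/5.14 = 6.556e+05 d.
q = Δh / Σ(b_i/K_i) = 10.7 / 6.556e+05 = 1.632e-05 m/day.
In each layer the seepage velocity is v_i = q/n_i, so the layer transit time is t_i = b_i·n_i / q:
  layer 1 (fractured sandstone): t_1 = 5.56 × 0.15 / 1.632e-05 = 51098 d
  layer 2 (clay): t_2 = 11.8 × 0.01 / 1.632e-05 = 7230 d
  layer 3 (karst limestone): t_3 = 7.83 × 0.07 / 1.632e-05 = 33581 d
Total t = Σ t_i = 91909 days = 251.6 years.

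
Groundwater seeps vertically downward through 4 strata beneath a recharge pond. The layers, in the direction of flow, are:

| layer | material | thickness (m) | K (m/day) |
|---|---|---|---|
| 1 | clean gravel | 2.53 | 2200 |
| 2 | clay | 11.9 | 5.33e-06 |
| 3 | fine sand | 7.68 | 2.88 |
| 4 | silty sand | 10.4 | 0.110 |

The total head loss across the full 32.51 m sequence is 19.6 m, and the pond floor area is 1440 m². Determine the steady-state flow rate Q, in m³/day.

Flow is perpendicular to layering, so the layers act in series and the equivalent K is the thickness-weighted harmonic mean.
Total thickness L = 2.53 + 11.9 + 7.68 + 10.4 = 32.51 m.
Σ(b_i/K_i) = 2.53/2200 + 11.9/5.33e-06 + 7.68/2.88 + 10.4/0.110 = 2.233e+06 d.
K_eq = L / Σ(b_i/K_i) = 32.51 / 2.233e+06 = 1.456e-05 m/day.
Q = K_eq · A · (Δh/L) = 1.456e-05 × 1440 × (19.6/32.51) = 0.01264 m³/day.

0.0126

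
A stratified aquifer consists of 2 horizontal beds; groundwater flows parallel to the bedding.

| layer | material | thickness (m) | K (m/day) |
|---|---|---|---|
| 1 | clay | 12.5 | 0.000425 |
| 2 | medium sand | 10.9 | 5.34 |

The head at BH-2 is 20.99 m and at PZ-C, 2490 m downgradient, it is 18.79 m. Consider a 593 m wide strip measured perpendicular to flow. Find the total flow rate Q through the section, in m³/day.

Flow is parallel to layering, so each bed carries its own Darcy discharge and the transmissivities add.
Σ(K_i·b_i) = 0.000425×12.5 + 5.34×10.9 = 58.21 m²/day.
Hydraulic gradient i = (20.99 − 18.79) / 2490 = 2.2 / 2490 = 0.0008835.
Q = Σ(K_i·b_i) · W · i = 58.21 × 593 × 0.0008835 = 30.50 m³/day.

30.5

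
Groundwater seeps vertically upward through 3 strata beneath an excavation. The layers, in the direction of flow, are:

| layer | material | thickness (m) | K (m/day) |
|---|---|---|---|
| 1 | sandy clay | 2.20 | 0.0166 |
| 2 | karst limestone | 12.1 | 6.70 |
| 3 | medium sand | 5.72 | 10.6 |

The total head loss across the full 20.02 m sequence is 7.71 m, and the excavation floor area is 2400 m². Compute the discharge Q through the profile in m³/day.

137

Flow is perpendicular to layering, so the layers act in series and the equivalent K is the thickness-weighted harmonic mean.
Total thickness L = 2.20 + 12.1 + 5.72 = 20.02 m.
Σ(b_i/K_i) = 2.20/0.0166 + 12.1/6.70 + 5.72/10.6 = 134.9 d.
K_eq = L / Σ(b_i/K_i) = 20.02 / 134.9 = 0.1484 m/day.
Q = K_eq · A · (Δh/L) = 0.1484 × 2400 × (7.71/20.02) = 137.2 m³/day.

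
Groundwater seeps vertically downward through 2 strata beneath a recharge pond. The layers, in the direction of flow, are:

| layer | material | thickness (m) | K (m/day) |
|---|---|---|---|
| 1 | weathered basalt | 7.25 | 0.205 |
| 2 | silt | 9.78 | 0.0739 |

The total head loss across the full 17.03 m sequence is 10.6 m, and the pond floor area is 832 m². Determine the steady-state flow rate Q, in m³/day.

52.6

Flow is perpendicular to layering, so the layers act in series and the equivalent K is the thickness-weighted harmonic mean.
Total thickness L = 7.25 + 9.78 = 17.03 m.
Σ(b_i/K_i) = 7.25/0.205 + 9.78/0.0739 = 167.7 d.
K_eq = L / Σ(b_i/K_i) = 17.03 / 167.7 = 0.1015 m/day.
Q = K_eq · A · (Δh/L) = 0.1015 × 832 × (10.6/17.03) = 52.59 m³/day.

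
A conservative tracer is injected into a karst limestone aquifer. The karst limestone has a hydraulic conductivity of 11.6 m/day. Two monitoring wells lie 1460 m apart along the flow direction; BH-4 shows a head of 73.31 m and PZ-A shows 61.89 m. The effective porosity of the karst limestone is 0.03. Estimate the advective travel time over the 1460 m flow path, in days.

Hydraulic gradient i = (73.31 − 61.89) / 1460 = 11.42 / 1460 = 0.007822.
Darcy flux q = K · i = 11.60 × 0.007822 = 0.09073 m/day.
Seepage velocity v = q / n_e = 0.09073 / 0.03 = 3.024 m/day.
Travel time t = L / v = 1460 / 3.024 = 482.7 days.

483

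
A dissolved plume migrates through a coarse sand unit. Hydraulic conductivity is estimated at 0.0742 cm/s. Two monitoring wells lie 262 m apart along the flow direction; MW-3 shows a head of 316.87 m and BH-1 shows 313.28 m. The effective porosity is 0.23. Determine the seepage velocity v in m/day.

3.82

Convert K: 0.0742 cm/s × 864 = 64.11 m/day.
Hydraulic gradient i = (316.87 − 313.28) / 262 = 3.59 / 262 = 0.01370.
Darcy flux q = K · i = 64.11 × 0.01370 = 0.8784 m/day.
Seepage velocity v = q / n_e = 0.8784 / 0.23 = 3.819 m/day.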